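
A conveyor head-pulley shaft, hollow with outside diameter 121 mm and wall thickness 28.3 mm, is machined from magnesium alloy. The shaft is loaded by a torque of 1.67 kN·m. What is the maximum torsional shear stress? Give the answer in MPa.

J = π(d_o⁴ − d_i⁴)/32 = π(0.121⁴ − 0.0644⁴)/32 = 1.936×10^-5 m⁴.
τ_max = T·r/J = 1670 × 0.0605 / 1.936×10^-5 = 5.220×10^6 Pa.

5.22 MPa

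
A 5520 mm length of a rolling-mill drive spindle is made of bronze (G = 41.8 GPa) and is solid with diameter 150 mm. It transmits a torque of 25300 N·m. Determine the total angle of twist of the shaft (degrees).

J = πd⁴/32 = π(0.150)⁴/32 = 4.970×10^-5 m⁴.
θ = T·L/(G·J) = 25300 × 5.52 / (41.8×10⁹ × 4.970×10^-5) = 0.06722 rad.

3.85°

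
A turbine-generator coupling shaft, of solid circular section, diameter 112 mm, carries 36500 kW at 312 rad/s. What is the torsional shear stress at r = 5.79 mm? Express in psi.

ω = 312 rad/s, so T = P/ω = 36500×10³ / 312.0 = 117000 N·m.
J = πd⁴/32 = π(0.112)⁴/32 = 1.545×10^-5 m⁴.
Shear stress varies linearly with radius: τ = T·r/J = 117000 × 0.00579 / 1.545×10^-5 = 4.385×10^7 Pa.

6360 psi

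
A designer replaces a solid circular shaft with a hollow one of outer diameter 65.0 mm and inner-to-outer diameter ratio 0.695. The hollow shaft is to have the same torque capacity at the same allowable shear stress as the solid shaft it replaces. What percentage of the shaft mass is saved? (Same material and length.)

Equal τ_max and T ⇒ the solid shaft needs d_s³ = d_o³(1−k⁴), so d_s = 65.0·(1−0.695⁴)^(1/3) = 59.49 mm.
Area ratio A_h/A_s = d_o²(1−k²)/d_s² = (1−k²)/(1−k⁴)^(2/3) = 0.6172.
Mass saving = 1 − 0.6172 = 38.3 %.

38.3 %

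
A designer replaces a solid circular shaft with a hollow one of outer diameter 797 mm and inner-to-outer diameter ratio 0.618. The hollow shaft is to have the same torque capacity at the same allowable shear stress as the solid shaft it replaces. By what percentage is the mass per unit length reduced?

Equal τ_max and T ⇒ the solid shaft needs d_s³ = d_o³(1−k⁴), so d_s = 797·(1−0.618⁴)^(1/3) = 756.2 mm.
Area ratio A_h/A_s = d_o²(1−k²)/d_s² = (1−k²)/(1−k⁴)^(2/3) = 0.6866.
Mass saving = 1 − 0.6866 = 31.3 %.

31.3 %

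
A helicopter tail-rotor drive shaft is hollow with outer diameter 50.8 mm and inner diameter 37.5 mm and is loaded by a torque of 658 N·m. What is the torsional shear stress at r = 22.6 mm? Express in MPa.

32.4 MPa

J = π(d_o⁴ − d_i⁴)/32 = π(0.0508⁴ − 0.0375⁴)/32 = 4.597×10^-7 m⁴.
Shear stress varies linearly with radius: τ = T·r/J = 658.0 × 0.0226 / 4.597×10^-7 = 3.235×10^7 Pa.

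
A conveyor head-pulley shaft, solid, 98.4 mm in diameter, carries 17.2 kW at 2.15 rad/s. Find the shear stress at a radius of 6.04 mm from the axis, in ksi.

ω = 2.15 rad/s, so T = P/ω = 17.2×10³ / 2.150 = 8000 N·m.
J = πd⁴/32 = π(0.0984)⁴/32 = 9.204×10^-6 m⁴.
Shear stress varies linearly with radius: τ = T·r/J = 8000 × 0.00604 / 9.204×10^-6 = 5.250×10^6 Pa.

0.761 ksi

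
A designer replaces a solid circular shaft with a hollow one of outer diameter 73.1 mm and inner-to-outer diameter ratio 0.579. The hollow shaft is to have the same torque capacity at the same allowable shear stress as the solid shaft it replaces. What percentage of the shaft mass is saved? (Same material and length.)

28.0 %

Equal τ_max and T ⇒ the solid shaft needs d_s³ = d_o³(1−k⁴), so d_s = 73.1·(1−0.579⁴)^(1/3) = 70.25 mm.
Area ratio A_h/A_s = d_o²(1−k²)/d_s² = (1−k²)/(1−k⁴)^(2/3) = 0.7197.
Mass saving = 1 − 0.7197 = 28.0 %.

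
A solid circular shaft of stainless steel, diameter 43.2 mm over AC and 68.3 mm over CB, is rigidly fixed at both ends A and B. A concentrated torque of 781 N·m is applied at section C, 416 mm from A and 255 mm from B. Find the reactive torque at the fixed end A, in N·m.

Compatibility: T_A·a/J_AC = T_B·b/J_CB with T_A + T_B = T₀.
J_AC = 3.42×10^-7 m⁴, J_CB = 2.14×10^-6 m⁴, so T_A = T₀·(J_AC/a)/((J_AC/a)+(J_CB/b)) = 69.78 N·m, T_B = 711.2 N·m.

69.8 N·m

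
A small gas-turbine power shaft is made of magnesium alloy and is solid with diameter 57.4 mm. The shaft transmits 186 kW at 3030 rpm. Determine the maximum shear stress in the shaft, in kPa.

15800 kPa

ω = 2π·3030/60 = 317.3 rad/s, so T = P/ω = 186×10³ / 317.3 = 586.2 N·m.
J = πd⁴/32 = π(0.0574)⁴/32 = 1.066×10^-6 m⁴.
τ_max = T·r/J = 586.2 × 0.0287 / 1.066×10^-6 = 1.579×10^7 Pa.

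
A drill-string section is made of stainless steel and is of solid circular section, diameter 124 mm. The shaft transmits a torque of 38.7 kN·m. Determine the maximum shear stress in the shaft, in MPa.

103 MPa

J = πd⁴/32 = π(0.124)⁴/32 = 2.321×10^-5 m⁴.
τ_max = T·r/J = 38700 × 0.0620 / 2.321×10^-5 = 1.034×10^8 Pa.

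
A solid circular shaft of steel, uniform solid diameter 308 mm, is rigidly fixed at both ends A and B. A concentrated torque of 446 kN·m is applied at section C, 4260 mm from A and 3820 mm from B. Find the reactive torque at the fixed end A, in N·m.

211000 N·m

With uniform GJ and both ends fixed, compatibility θ_AC = θ_CB gives T_A·a = T_B·b, together with T_A + T_B = T₀.
T_A = T₀·b/(a+b) = 446000·3820/8080 = 210900 N·m; T_B = 235100 N·m.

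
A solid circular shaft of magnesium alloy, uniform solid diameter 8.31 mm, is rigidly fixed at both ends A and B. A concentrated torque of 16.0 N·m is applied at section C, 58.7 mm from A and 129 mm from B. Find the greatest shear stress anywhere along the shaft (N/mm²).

With uniform GJ and both ends fixed, compatibility θ_AC = θ_CB gives T_A·a = T_B·b, together with T_A + T_B = T₀.
T_A = T₀·b/(a+b) = 16.00·129/187.7 = 11.00 N·m; T_B = 5.004 N·m.
τ in each portion: τ_AC = 9.76×10^7 Pa, τ_CB = 4.44×10^7 Pa; maximum is in AC.
τ_max = T_AC·r/J = 11.00·0.00415/4.68×10^-10 = 9.759×10^7 Pa.

97.6 N/mm²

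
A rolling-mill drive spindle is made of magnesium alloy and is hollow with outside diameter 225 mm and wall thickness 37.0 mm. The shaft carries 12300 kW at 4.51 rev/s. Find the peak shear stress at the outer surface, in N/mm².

ω = 2π·4.51 = 28.34 rad/s, so T = P/ω = 12300×10³ / 28.34 = 434100 N·m.
J = π(d_o⁴ − d_i⁴)/32 = π(0.225⁴ − 0.151⁴)/32 = 2.006×10^-4 m⁴.
τ_max = T·r/J = 434100 × 0.113 / 2.006×10^-4 = 2.435×10^8 Pa.

243 N/mm²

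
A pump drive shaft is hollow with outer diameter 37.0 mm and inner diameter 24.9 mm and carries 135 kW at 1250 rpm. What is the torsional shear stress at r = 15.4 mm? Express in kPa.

109000 kPa

ω = 2π·1250/60 = 130.9 rad/s, so T = P/ω = 135×10³ / 130.9 = 1031 N·m.
J = π(d_o⁴ − d_i⁴)/32 = π(0.0370⁴ − 0.0249⁴)/32 = 1.463×10^-7 m⁴.
Shear stress varies linearly with radius: τ = T·r/J = 1031 × 0.0154 / 1.463×10^-7 = 1.086×10^8 Pa.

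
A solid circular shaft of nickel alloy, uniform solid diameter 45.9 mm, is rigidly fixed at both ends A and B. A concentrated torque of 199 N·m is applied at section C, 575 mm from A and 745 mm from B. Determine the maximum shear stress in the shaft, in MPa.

With uniform GJ and both ends fixed, compatibility θ_AC = θ_CB gives T_A·a = T_B·b, together with T_A + T_B = T₀.
T_A = T₀·b/(a+b) = 199.0·745/1320 = 112.3 N·m; T_B = 86.69 N·m.
τ in each portion: τ_AC = 5.92×10^6 Pa, τ_CB = 4.57×10^6 Pa; maximum is in AC.
τ_max = T_AC·r/J = 112.3·0.0229/4.36×10^-7 = 5.915×10^6 Pa.

5.92 MPa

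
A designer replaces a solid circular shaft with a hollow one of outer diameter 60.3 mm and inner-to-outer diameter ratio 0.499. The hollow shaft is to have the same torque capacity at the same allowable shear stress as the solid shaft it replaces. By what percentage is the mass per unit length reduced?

21.6 %

Equal τ_max and T ⇒ the solid shaft needs d_s³ = d_o³(1−k⁴), so d_s = 60.3·(1−0.499⁴)^(1/3) = 59.03 mm.
Area ratio A_h/A_s = d_o²(1−k²)/d_s² = (1−k²)/(1−k⁴)^(2/3) = 0.7837.
Mass saving = 1 − 0.7837 = 21.6 %.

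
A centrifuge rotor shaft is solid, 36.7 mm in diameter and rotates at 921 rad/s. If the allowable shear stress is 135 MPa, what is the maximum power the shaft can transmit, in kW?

J = πd⁴/32 = π(0.0367)⁴/32 = 1.781×10^-7 m⁴.
T_max = τ_allow·J/r = 1.35×10^8 × 1.781×10^-7 / 0.0184 = 1310 N·m.
ω = 921 rad/s, so P_max = T_max·ω = 1.207×10^6 W.

1210 kW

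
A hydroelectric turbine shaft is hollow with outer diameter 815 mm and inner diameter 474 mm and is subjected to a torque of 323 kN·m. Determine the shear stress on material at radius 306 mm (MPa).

J = π(d_o⁴ − d_i⁴)/32 = π(0.815⁴ − 0.474⁴)/32 = 0.03836 m⁴.
Shear stress varies linearly with radius: τ = T·r/J = 323000 × 0.306 / 0.03836 = 2.577×10^6 Pa.

2.58 MPa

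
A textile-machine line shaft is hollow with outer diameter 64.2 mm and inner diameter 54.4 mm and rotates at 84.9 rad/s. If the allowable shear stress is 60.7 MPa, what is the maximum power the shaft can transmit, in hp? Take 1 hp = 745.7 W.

J = π(d_o⁴ − d_i⁴)/32 = π(0.0642⁴ − 0.0544⁴)/32 = 8.080×10^-7 m⁴.
T_max = τ_allow·J/r = 6.07×10^7 × 8.080×10^-7 / 0.0321 = 1528 N·m.
ω = 84.9 rad/s, so P_max = T_max·ω = 1.297×10^5 W.

174 hp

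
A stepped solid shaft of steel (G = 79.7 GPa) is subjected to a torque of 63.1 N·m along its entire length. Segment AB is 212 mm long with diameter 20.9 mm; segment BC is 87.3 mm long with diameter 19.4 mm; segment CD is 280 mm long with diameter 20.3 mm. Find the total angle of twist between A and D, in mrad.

J_AB = π(0.0209)⁴/32 = 1.87×10^-8 m⁴; J_BC = π(0.0194)⁴/32 = 1.39×10^-8 m⁴; J_CD = π(0.0203)⁴/32 = 1.67×10^-8 m⁴.
θ = (T/G)·Σ L_i/J_i = (63.10/79.7×10⁹)·(0.212/1.87×10^-8 + 0.0873/1.39×10^-8 + 0.280/1.67×10^-8) = 0.02723 rad.

27.2 mrad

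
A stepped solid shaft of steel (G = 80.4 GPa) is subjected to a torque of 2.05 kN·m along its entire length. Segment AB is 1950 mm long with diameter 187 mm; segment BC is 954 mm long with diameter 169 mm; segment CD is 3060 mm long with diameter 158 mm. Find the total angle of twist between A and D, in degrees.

J_AB = π(0.187)⁴/32 = 1.20×10^-4 m⁴; J_BC = π(0.169)⁴/32 = 8.01×10^-5 m⁴; J_CD = π(0.158)⁴/32 = 6.12×10^-5 m⁴.
θ = (T/G)·Σ L_i/J_i = (2050/80.4×10⁹)·(1.95/1.20×10^-4 + 0.954/8.01×10^-5 + 3.06/6.12×10^-5) = 1.993×10^-3 rad.

0.114°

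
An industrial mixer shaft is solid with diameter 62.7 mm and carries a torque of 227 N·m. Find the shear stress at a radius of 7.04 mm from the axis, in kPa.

J = πd⁴/32 = π(0.0627)⁴/32 = 1.517×10^-6 m⁴.
Shear stress varies linearly with radius: τ = T·r/J = 227.0 × 0.00704 / 1.517×10^-6 = 1.053×10^6 Pa.

1050 kPa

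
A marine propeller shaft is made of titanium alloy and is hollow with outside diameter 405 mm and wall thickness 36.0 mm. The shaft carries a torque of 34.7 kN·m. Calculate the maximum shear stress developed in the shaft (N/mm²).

J = π(d_o⁴ − d_i⁴)/32 = π(0.405⁴ − 0.333⁴)/32 = 1.434×10^-3 m⁴.
τ_max = T·r/J = 34700 × 0.203 / 1.434×10^-3 = 4.900×10^6 Pa.

4.90 N/mm²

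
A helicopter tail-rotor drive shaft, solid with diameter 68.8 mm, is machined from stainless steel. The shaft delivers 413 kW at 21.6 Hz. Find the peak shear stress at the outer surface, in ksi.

ω = 2π·21.6 = 135.7 rad/s, so T = P/ω = 413×10³ / 135.7 = 3043 N·m.
J = πd⁴/32 = π(0.0688)⁴/32 = 2.200×10^-6 m⁴.
τ_max = T·r/J = 3043 × 0.0344 / 2.200×10^-6 = 4.759×10^7 Pa.

6.90 ksi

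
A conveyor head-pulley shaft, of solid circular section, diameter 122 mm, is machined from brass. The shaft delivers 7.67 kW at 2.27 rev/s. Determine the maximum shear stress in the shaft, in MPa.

ω = 2π·2.27 = 14.26 rad/s, so T = P/ω = 7.67×10³ / 14.26 = 537.8 N·m.
J = πd⁴/32 = π(0.122)⁴/32 = 2.175×10^-5 m⁴.
τ_max = T·r/J = 537.8 × 0.0610 / 2.175×10^-5 = 1.508×10^6 Pa.

1.51 MPa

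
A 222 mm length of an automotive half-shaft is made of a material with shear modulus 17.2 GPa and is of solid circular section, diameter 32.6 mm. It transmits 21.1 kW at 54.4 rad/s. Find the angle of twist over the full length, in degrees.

ω = 54.4 rad/s, so T = P/ω = 21.1×10³ / 54.40 = 387.9 N·m.
J = πd⁴/32 = π(0.0326)⁴/32 = 1.109×10^-7 m⁴.
θ = T·L/(G·J) = 387.9 × 0.222 / (17.2×10⁹ × 1.109×10^-7) = 0.04515 rad.

2.59°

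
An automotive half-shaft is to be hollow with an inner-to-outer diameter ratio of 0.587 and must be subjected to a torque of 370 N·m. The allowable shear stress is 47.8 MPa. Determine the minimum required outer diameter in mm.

For a hollow shaft with d_i/d_o = 0.587: τ_max = 16T/(π d_o³ (1−k⁴)), so d_o = [16T/(π τ_allow (1−k⁴))]^(1/3) = [16·370.0/(π·4.78×10^7·0.8813)]^(1/3) = 0.03550 m.

35.5 mm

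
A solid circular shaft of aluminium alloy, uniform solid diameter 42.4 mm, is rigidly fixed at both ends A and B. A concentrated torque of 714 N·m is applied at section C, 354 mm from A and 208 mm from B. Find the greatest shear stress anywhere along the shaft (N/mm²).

With uniform GJ and both ends fixed, compatibility θ_AC = θ_CB gives T_A·a = T_B·b, together with T_A + T_B = T₀.
T_A = T₀·b/(a+b) = 714.0·208/562.0 = 264.3 N·m; T_B = 449.7 N·m.
τ in each portion: τ_AC = 1.77×10^7 Pa, τ_CB = 3.00×10^7 Pa; maximum is in CB.
τ_max = T_CB·r/J = 449.7·0.0212/3.17×10^-7 = 3.005×10^7 Pa.

30.0 N/mm²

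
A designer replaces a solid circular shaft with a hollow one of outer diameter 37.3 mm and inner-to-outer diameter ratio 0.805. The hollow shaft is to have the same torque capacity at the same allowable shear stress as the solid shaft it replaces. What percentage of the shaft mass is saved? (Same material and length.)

Equal τ_max and T ⇒ the solid shaft needs d_s³ = d_o³(1−k⁴), so d_s = 37.3·(1−0.805⁴)^(1/3) = 31.11 mm.
Area ratio A_h/A_s = d_o²(1−k²)/d_s² = (1−k²)/(1−k⁴)^(2/3) = 0.5061.
Mass saving = 1 − 0.5061 = 49.4 %.

49.4 %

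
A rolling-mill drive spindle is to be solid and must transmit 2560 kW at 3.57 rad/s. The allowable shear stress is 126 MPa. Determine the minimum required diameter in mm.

307 mm

ω = 3.57 rad/s, so T = P/ω = 2560×10³ / 3.570 = 717100 N·m.
For a solid shaft τ_max = 16T/(πd³), so d = (16T/(π τ_allow))^(1/3) = (16·717100/(π·1.26×10^8))^(1/3) = 0.3072 m.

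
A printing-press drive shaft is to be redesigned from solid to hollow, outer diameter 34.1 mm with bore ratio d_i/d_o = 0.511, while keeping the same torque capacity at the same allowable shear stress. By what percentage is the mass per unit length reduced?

Equal τ_max and T ⇒ the solid shaft needs d_s³ = d_o³(1−k⁴), so d_s = 34.1·(1−0.511⁴)^(1/3) = 33.31 mm.
Area ratio A_h/A_s = d_o²(1−k²)/d_s² = (1−k²)/(1−k⁴)^(2/3) = 0.7745.
Mass saving = 1 − 0.7745 = 22.6 %.

22.6 %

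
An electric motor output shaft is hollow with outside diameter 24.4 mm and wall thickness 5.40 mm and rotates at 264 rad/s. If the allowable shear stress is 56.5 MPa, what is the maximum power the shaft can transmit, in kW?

38.4 kW

J = π(d_o⁴ − d_i⁴)/32 = π(0.0244⁴ − 0.0136⁴)/32 = 3.144×10^-8 m⁴.
T_max = τ_allow·J/r = 5.65×10^7 × 3.144×10^-8 / 0.0122 = 145.6 N·m.
ω = 264 rad/s, so P_max = T_max·ω = 3.844×10^4 W.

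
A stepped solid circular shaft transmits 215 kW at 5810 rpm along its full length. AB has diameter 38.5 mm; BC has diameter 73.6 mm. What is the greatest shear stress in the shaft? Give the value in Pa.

3.15e7 Pa

ω = 2π·5810/60 = 608.4 rad/s, so T = P/ω = 215×10³ / 608.4 = 353.4 N·m.
Under the same torque, τ_max = 16T/(πd³) is largest where d is smallest — segment AB (d = 38.5 mm).
τ_max = 16·353.4/(π·(0.0385)³) = 3.154×10^7 Pa.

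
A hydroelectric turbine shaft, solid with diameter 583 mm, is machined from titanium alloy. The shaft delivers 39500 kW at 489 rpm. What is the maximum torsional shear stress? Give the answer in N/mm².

ω = 2π·489/60 = 51.21 rad/s, so T = P/ω = 39500×10³ / 51.21 = 771400 N·m.
J = πd⁴/32 = π(0.583)⁴/32 = 0.01134 m⁴.
τ_max = T·r/J = 771400 × 0.291 / 0.01134 = 1.983×10^7 Pa.

19.8 N/mm²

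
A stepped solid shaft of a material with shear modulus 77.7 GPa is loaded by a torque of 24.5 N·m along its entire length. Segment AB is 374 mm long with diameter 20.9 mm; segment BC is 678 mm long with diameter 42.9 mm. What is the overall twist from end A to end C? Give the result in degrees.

J_AB = π(0.0209)⁴/32 = 1.87×10^-8 m⁴; J_BC = π(0.0429)⁴/32 = 3.33×10^-7 m⁴.
θ = (T/G)·Σ L_i/J_i = (24.50/77.7×10⁹)·(0.374/1.87×10^-8 + 0.678/3.33×10^-7) = 6.938×10^-3 rad.

0.398°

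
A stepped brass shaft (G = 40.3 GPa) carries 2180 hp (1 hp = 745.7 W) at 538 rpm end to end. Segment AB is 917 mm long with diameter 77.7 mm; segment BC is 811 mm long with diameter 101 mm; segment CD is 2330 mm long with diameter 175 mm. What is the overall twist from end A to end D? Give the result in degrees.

14.8°

ω = 2π·538/60 = 56.34 rad/s, so T = P/ω = 2180×745.7 / 56.34 = 28850 N·m.
J_AB = π(0.0777)⁴/32 = 3.58×10^-6 m⁴; J_BC = π(0.101)⁴/32 = 1.02×10^-5 m⁴; J_CD = π(0.175)⁴/32 = 9.21×10^-5 m⁴.
θ = (T/G)·Σ L_i/J_i = (28850/40.3×10⁹)·(0.917/3.58×10^-6 + 0.811/1.02×10^-5 + 2.33/9.21×10^-5) = 0.2584 rad.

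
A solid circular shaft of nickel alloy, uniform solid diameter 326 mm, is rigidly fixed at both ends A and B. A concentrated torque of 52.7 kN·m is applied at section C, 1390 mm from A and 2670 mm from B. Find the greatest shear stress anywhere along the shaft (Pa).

5.09e6 Pa

With uniform GJ and both ends fixed, compatibility θ_AC = θ_CB gives T_A·a = T_B·b, together with T_A + T_B = T₀.
T_A = T₀·b/(a+b) = 52700·2670/4060 = 34660 N·m; T_B = 18040 N·m.
τ in each portion: τ_AC = 5.09×10^6 Pa, τ_CB = 2.65×10^6 Pa; maximum is in AC.
τ_max = T_AC·r/J = 34660·0.163/1.11×10^-3 = 5.095×10^6 Pa.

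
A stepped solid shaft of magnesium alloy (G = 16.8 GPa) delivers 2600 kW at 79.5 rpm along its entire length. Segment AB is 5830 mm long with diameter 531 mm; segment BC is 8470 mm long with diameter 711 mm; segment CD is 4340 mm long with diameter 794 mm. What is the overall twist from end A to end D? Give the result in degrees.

ω = 2π·79.5/60 = 8.325 rad/s, so T = P/ω = 2600×10³ / 8.325 = 312300 N·m.
J_AB = π(0.531)⁴/32 = 7.81×10^-3 m⁴; J_BC = π(0.711)⁴/32 = 0.0251 m⁴; J_CD = π(0.794)⁴/32 = 0.0390 m⁴.
θ = (T/G)·Σ L_i/J_i = (312300/16.8×10⁹)·(5.83/7.81×10^-3 + 8.47/0.0251 + 4.34/0.0390) = 0.02223 rad.

1.27°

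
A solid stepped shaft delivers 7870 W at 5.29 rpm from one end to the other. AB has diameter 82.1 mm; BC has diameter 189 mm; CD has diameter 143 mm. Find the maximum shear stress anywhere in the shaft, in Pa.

ω = 2π·5.29/60 = 0.5540 rad/s, so T = P/ω = 7870 / 0.5540 = 14210 N·m.
Under the same torque, τ_max = 16T/(πd³) is largest where d is smallest — segment AB (d = 82.1 mm).
τ_max = 16·14210/(π·(0.0821)³) = 1.307×10^8 Pa.

1.31e8 Pa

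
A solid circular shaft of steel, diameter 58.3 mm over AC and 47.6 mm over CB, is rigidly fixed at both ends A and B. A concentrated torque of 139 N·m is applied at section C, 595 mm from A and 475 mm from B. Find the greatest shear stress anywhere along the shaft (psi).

340 psi

Compatibility: T_A·a/J_AC = T_B·b/J_CB with T_A + T_B = T₀.
J_AC = 1.13×10^-6 m⁴, J_CB = 5.04×10^-7 m⁴, so T_A = T₀·(J_AC/a)/((J_AC/a)+(J_CB/b)) = 89.29 N·m, T_B = 49.71 N·m.
τ in each portion: τ_AC = 2.30×10^6 Pa, τ_CB = 2.35×10^6 Pa; maximum is in CB.
τ_max = T_CB·r/J = 49.71·0.0238/5.04×10^-7 = 2.347×10^6 Pa.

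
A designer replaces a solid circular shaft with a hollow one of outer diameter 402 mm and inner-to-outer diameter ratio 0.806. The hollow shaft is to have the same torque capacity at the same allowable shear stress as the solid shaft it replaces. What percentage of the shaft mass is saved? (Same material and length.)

Equal τ_max and T ⇒ the solid shaft needs d_s³ = d_o³(1−k⁴), so d_s = 402·(1−0.806⁴)^(1/3) = 334.9 mm.
Area ratio A_h/A_s = d_o²(1−k²)/d_s² = (1−k²)/(1−k⁴)^(2/3) = 0.5049.
Mass saving = 1 − 0.5049 = 49.5 %.

49.5 %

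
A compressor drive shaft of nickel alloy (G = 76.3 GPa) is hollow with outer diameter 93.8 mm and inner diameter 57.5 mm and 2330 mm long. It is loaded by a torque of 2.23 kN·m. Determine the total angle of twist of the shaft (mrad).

10.4 mrad

J = π(d_o⁴ − d_i⁴)/32 = π(0.0938⁴ − 0.0575⁴)/32 = 6.527×10^-6 m⁴.
θ = T·L/(G·J) = 2230 × 2.33 / (76.3×10⁹ × 6.527×10^-6) = 0.01043 rad.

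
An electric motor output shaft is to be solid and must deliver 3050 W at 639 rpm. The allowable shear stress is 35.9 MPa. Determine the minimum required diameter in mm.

18.6 mm

ω = 2π·639/60 = 66.92 rad/s, so T = P/ω = 3050 / 66.92 = 45.58 N·m.
For a solid shaft τ_max = 16T/(πd³), so d = (16T/(π τ_allow))^(1/3) = (16·45.58/(π·3.59×10^7))^(1/3) = 0.01863 m.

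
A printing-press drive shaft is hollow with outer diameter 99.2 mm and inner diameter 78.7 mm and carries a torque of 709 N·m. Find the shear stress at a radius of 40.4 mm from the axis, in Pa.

J = π(d_o⁴ − d_i⁴)/32 = π(0.0992⁴ − 0.0787⁴)/32 = 5.741×10^-6 m⁴.
Shear stress varies linearly with radius: τ = T·r/J = 709.0 × 0.0404 / 5.741×10^-6 = 4.989×10^6 Pa.

4.99e6 Pa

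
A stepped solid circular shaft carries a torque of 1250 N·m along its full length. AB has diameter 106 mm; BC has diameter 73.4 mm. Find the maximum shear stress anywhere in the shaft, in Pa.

1.61e7 Pa

Under the same torque, τ_max = 16T/(πd³) is largest where d is smallest — segment BC (d = 73.4 mm).
τ_max = 16·1250/(π·(0.0734)³) = 1.610×10^7 Pa.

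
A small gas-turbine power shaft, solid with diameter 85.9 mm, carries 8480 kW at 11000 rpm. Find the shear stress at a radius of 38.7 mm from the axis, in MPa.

53.3 MPa

ω = 2π·11000/60 = 1152 rad/s, so T = P/ω = 8480×10³ / 1152 = 7362 N·m.
J = πd⁴/32 = π(0.0859)⁴/32 = 5.345×10^-6 m⁴.
Shear stress varies linearly with radius: τ = T·r/J = 7362 × 0.0387 / 5.345×10^-6 = 5.330×10^7 Pa.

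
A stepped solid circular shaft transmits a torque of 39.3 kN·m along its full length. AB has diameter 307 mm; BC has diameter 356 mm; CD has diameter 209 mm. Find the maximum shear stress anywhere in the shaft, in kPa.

21900 kPa

Under the same torque, τ_max = 16T/(πd³) is largest where d is smallest — segment CD (d = 209 mm).
τ_max = 16·39300/(π·(0.209)³) = 2.192×10^7 Pa.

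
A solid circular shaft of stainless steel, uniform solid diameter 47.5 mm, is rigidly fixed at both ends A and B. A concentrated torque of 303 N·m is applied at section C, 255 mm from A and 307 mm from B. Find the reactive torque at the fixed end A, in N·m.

With uniform GJ and both ends fixed, compatibility θ_AC = θ_CB gives T_A·a = T_B·b, together with T_A + T_B = T₀.
T_A = T₀·b/(a+b) = 303.0·307/562.0 = 165.5 N·m; T_B = 137.5 N·m.

166 N·m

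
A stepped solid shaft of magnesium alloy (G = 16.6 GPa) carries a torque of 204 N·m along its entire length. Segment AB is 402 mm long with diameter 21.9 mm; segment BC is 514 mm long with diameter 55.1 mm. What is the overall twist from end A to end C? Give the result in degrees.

J_AB = π(0.0219)⁴/32 = 2.26×10^-8 m⁴; J_BC = π(0.0551)⁴/32 = 9.05×10^-7 m⁴.
θ = (T/G)·Σ L_i/J_i = (204.0/16.6×10⁹)·(0.402/2.26×10^-8 + 0.514/9.05×10^-7) = 0.2257 rad.

12.9°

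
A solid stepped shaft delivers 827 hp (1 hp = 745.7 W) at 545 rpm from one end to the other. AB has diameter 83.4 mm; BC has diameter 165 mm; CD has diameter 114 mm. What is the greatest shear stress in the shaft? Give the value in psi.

ω = 2π·545/60 = 57.07 rad/s, so T = P/ω = 827×745.7 / 57.07 = 10810 N·m.
Under the same torque, τ_max = 16T/(πd³) is largest where d is smallest — segment AB (d = 83.4 mm).
τ_max = 16·10810/(π·(0.0834)³) = 9.487×10^7 Pa.

13800 psi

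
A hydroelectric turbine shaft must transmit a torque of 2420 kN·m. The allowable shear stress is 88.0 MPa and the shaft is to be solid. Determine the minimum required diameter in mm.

For a solid shaft τ_max = 16T/(πd³), so d = (16T/(π τ_allow))^(1/3) = (16·2.420e6/(π·8.80×10^7))^(1/3) = 0.5193 m.

519 mm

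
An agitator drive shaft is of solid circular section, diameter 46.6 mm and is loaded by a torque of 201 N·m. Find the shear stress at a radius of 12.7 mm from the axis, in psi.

J = πd⁴/32 = π(0.0466)⁴/32 = 4.630×10^-7 m⁴.
Shear stress varies linearly with radius: τ = T·r/J = 201.0 × 0.0127 / 4.630×10^-7 = 5.514×10^6 Pa.

800 psi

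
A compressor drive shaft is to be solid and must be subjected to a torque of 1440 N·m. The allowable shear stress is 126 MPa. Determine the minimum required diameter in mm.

38.8 mm

For a solid shaft τ_max = 16T/(πd³), so d = (16T/(π τ_allow))^(1/3) = (16·1440/(π·1.26×10^8))^(1/3) = 0.03875 m.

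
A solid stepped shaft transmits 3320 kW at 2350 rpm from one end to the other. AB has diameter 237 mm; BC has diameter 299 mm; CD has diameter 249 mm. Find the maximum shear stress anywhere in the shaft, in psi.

749 psi

ω = 2π·2350/60 = 246.1 rad/s, so T = P/ω = 3320×10³ / 246.1 = 13490 N·m.
Under the same torque, τ_max = 16T/(πd³) is largest where d is smallest — segment AB (d = 237 mm).
τ_max = 16·13490/(π·(0.237)³) = 5.161×10^6 Pa.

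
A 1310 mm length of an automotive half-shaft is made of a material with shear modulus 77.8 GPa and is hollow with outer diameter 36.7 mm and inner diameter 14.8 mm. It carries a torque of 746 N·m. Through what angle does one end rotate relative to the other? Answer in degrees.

4.15°

J = π(d_o⁴ − d_i⁴)/32 = π(0.0367⁴ − 0.0148⁴)/32 = 1.734×10^-7 m⁴.
θ = T·L/(G·J) = 746.0 × 1.31 / (77.8×10⁹ × 1.734×10^-7) = 0.07244 rad.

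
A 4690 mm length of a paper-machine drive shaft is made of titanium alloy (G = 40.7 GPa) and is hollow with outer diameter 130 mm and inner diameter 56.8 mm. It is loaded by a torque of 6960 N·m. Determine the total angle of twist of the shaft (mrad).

29.7 mrad

J = π(d_o⁴ − d_i⁴)/32 = π(0.130⁴ − 0.0568⁴)/32 = 2.702×10^-5 m⁴.
θ = T·L/(G·J) = 6960 × 4.69 / (40.7×10⁹ × 2.702×10^-5) = 0.02969 rad.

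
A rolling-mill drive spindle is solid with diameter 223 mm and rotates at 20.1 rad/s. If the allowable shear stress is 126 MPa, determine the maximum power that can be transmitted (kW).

J = πd⁴/32 = π(0.223)⁴/32 = 2.428×10^-4 m⁴.
T_max = τ_allow·J/r = 1.26×10^8 × 2.428×10^-4 / 0.112 = 274400 N·m.
ω = 20.1 rad/s, so P_max = T_max·ω = 5.515×10^6 W.

5510 kW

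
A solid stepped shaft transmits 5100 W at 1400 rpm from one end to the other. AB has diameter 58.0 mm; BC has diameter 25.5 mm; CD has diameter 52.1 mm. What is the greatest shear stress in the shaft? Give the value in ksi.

1.55 ksi

ω = 2π·1400/60 = 146.6 rad/s, so T = P/ω = 5100 / 146.6 = 34.79 N·m.
Under the same torque, τ_max = 16T/(πd³) is largest where d is smallest — segment BC (d = 25.5 mm).
τ_max = 16·34.79/(π·(0.0255)³) = 1.068×10^7 Pa.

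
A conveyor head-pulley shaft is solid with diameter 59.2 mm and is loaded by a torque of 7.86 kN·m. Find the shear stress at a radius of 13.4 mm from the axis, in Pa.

J = πd⁴/32 = π(0.0592)⁴/32 = 1.206×10^-6 m⁴.
Shear stress varies linearly with radius: τ = T·r/J = 7860 × 0.0134 / 1.206×10^-6 = 8.735×10^7 Pa.

8.73e7 Pa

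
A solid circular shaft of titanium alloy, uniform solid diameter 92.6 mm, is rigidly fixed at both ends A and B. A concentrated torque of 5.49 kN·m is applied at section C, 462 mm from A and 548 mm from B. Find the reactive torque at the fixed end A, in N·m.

With uniform GJ and both ends fixed, compatibility θ_AC = θ_CB gives T_A·a = T_B·b, together with T_A + T_B = T₀.
T_A = T₀·b/(a+b) = 5490·548/1010 = 2979 N·m; T_B = 2511 N·m.

2980 N·m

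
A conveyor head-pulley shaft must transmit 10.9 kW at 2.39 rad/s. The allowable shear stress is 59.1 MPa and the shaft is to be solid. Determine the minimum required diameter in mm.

ω = 2.39 rad/s, so T = P/ω = 10.9×10³ / 2.390 = 4561 N·m.
For a solid shaft τ_max = 16T/(πd³), so d = (16T/(π τ_allow))^(1/3) = (16·4561/(π·5.91×10^7))^(1/3) = 0.07325 m.

73.2 mm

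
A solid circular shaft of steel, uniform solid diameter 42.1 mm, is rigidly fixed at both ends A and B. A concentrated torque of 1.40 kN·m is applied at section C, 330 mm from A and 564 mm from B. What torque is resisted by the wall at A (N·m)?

With uniform GJ and both ends fixed, compatibility θ_AC = θ_CB gives T_A·a = T_B·b, together with T_A + T_B = T₀.
T_A = T₀·b/(a+b) = 1400·564/894.0 = 883.2 N·m; T_B = 516.8 N·m.

883 N·m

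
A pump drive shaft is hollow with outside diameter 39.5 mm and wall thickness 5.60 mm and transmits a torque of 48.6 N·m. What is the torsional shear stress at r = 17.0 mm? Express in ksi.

J = π(d_o⁴ − d_i⁴)/32 = π(0.0395⁴ − 0.0283⁴)/32 = 1.760×10^-7 m⁴.
Shear stress varies linearly with radius: τ = T·r/J = 48.60 × 0.0170 / 1.760×10^-7 = 4.694×10^6 Pa.

0.681 ksi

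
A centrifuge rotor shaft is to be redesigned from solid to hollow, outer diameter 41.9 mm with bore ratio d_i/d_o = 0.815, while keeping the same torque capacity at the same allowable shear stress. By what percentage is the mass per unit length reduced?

50.5 %

Equal τ_max and T ⇒ the solid shaft needs d_s³ = d_o³(1−k⁴), so d_s = 41.9·(1−0.815⁴)^(1/3) = 34.51 mm.
Area ratio A_h/A_s = d_o²(1−k²)/d_s² = (1−k²)/(1−k⁴)^(2/3) = 0.4949.
Mass saving = 1 − 0.4949 = 50.5 %.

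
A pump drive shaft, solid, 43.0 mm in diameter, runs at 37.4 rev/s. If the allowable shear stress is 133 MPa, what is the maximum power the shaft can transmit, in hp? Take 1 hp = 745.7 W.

654 hp

J = πd⁴/32 = π(0.0430)⁴/32 = 3.356×10^-7 m⁴.
T_max = τ_allow·J/r = 1.33×10^8 × 3.356×10^-7 / 0.0215 = 2076 N·m.
ω = 2π·37.4 = 235.0 rad/s, so P_max = T_max·ω = 4.879×10^5 W.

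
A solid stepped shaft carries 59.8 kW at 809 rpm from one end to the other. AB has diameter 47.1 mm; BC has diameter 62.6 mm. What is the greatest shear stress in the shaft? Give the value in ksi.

4.99 ksi

ω = 2π·809/60 = 84.72 rad/s, so T = P/ω = 59.8×10³ / 84.72 = 705.9 N·m.
Under the same torque, τ_max = 16T/(πd³) is largest where d is smallest — segment AB (d = 47.1 mm).
τ_max = 16·705.9/(π·(0.0471)³) = 3.441×10^7 Pa.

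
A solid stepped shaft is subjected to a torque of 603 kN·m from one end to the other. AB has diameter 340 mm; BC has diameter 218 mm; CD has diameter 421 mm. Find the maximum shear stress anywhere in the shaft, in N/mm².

296 N/mm²

Under the same torque, τ_max = 16T/(πd³) is largest where d is smallest — segment BC (d = 218 mm).
τ_max = 16·603000/(π·(0.218)³) = 2.964×10^8 Pa.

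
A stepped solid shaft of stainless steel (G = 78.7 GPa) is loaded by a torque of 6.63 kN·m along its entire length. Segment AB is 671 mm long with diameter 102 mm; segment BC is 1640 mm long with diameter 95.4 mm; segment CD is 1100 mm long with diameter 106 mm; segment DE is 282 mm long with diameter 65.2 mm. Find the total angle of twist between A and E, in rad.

J_AB = π(0.102)⁴/32 = 1.06×10^-5 m⁴; J_BC = π(0.0954)⁴/32 = 8.13×10^-6 m⁴; J_CD = π(0.106)⁴/32 = 1.24×10^-5 m⁴; J_DE = π(0.0652)⁴/32 = 1.77×10^-6 m⁴.
θ = (T/G)·Σ L_i/J_i = (6630/78.7×10⁹)·(0.671/1.06×10^-5 + 1.64/8.13×10^-6 + 1.10/1.24×10^-5 + 0.282/1.77×10^-6) = 0.04318 rad.

0.0432 rad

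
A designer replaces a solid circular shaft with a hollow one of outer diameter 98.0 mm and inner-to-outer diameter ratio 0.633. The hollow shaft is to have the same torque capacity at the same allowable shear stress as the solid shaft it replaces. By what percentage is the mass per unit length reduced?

Equal τ_max and T ⇒ the solid shaft needs d_s³ = d_o³(1−k⁴), so d_s = 98.0·(1−0.633⁴)^(1/3) = 92.45 mm.
Area ratio A_h/A_s = d_o²(1−k²)/d_s² = (1−k²)/(1−k⁴)^(2/3) = 0.6735.
Mass saving = 1 − 0.6735 = 32.7 %.

32.7 %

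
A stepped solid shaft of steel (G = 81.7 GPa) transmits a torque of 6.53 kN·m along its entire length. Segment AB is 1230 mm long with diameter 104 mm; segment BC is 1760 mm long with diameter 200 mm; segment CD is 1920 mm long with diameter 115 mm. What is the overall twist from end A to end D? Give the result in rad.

J_AB = π(0.104)⁴/32 = 1.15×10^-5 m⁴; J_BC = π(0.200)⁴/32 = 1.57×10^-4 m⁴; J_CD = π(0.115)⁴/32 = 1.72×10^-5 m⁴.
θ = (T/G)·Σ L_i/J_i = (6530/81.7×10⁹)·(1.23/1.15×10^-5 + 1.76/1.57×10^-4 + 1.92/1.72×10^-5) = 0.01839 rad.

0.0184 rad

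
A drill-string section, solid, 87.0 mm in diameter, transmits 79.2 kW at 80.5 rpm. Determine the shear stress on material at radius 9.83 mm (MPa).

ω = 2π·80.5/60 = 8.430 rad/s, so T = P/ω = 79.2×10³ / 8.430 = 9395 N·m.
J = πd⁴/32 = π(0.0870)⁴/32 = 5.624×10^-6 m⁴.
Shear stress varies linearly with radius: τ = T·r/J = 9395 × 0.00983 / 5.624×10^-6 = 1.642×10^7 Pa.

16.4 MPa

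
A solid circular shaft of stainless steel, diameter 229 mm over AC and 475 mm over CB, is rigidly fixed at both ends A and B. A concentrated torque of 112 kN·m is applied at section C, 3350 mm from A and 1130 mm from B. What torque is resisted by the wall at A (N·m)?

Compatibility: T_A·a/J_AC = T_B·b/J_CB with T_A + T_B = T₀.
J_AC = 2.70×10^-4 m⁴, J_CB = 5.00×10^-3 m⁴, so T_A = T₀·(J_AC/a)/((J_AC/a)+(J_CB/b)) = 2004 N·m, T_B = 110000 N·m.

2000 N·m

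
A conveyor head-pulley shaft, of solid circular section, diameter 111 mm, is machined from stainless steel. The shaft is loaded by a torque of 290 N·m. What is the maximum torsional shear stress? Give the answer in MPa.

J = πd⁴/32 = π(0.111)⁴/32 = 1.490×10^-5 m⁴.
τ_max = T·r/J = 290.0 × 0.0555 / 1.490×10^-5 = 1.080×10^6 Pa.

1.08 MPa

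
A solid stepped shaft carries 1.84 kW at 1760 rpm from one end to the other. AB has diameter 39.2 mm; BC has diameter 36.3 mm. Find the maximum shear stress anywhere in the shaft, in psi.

154 psi

ω = 2π·1760/60 = 184.3 rad/s, so T = P/ω = 1.84×10³ / 184.3 = 9.983 N·m.
Under the same torque, τ_max = 16T/(πd³) is largest where d is smallest — segment BC (d = 36.3 mm).
τ_max = 16·9.983/(π·(0.0363)³) = 1.063×10^6 Pa.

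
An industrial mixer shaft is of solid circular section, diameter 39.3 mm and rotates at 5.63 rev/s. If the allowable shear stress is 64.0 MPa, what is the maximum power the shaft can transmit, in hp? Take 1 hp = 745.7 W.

J = πd⁴/32 = π(0.0393)⁴/32 = 2.342×10^-7 m⁴.
T_max = τ_allow·J/r = 6.40×10^7 × 2.342×10^-7 / 0.0196 = 762.8 N·m.
ω = 2π·5.63 = 35.37 rad/s, so P_max = T_max·ω = 2.698×10^4 W.

36.2 hp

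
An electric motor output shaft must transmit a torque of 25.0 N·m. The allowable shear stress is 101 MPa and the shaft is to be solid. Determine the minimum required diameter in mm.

10.8 mm

For a solid shaft τ_max = 16T/(πd³), so d = (16T/(π τ_allow))^(1/3) = (16·25.00/(π·1.01×10^8))^(1/3) = 0.01080 m.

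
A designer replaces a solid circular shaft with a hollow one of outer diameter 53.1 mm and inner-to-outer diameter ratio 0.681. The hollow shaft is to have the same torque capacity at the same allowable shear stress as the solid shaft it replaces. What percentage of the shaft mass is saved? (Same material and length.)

37.0 %

Equal τ_max and T ⇒ the solid shaft needs d_s³ = d_o³(1−k⁴), so d_s = 53.1·(1−0.681⁴)^(1/3) = 48.98 mm.
Area ratio A_h/A_s = d_o²(1−k²)/d_s² = (1−k²)/(1−k⁴)^(2/3) = 0.6302.
Mass saving = 1 − 0.6302 = 37.0 %.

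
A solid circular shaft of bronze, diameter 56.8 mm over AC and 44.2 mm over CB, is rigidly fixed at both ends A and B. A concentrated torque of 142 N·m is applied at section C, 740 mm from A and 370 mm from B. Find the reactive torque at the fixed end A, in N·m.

Compatibility: T_A·a/J_AC = T_B·b/J_CB with T_A + T_B = T₀.
J_AC = 1.02×10^-6 m⁴, J_CB = 3.75×10^-7 m⁴, so T_A = T₀·(J_AC/a)/((J_AC/a)+(J_CB/b)) = 81.92 N·m, T_B = 60.08 N·m.

81.9 N·m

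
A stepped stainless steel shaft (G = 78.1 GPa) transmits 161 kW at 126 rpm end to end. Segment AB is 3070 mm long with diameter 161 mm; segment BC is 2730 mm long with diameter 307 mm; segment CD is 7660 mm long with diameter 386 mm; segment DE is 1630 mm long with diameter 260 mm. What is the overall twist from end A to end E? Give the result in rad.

ω = 2π·126/60 = 13.19 rad/s, so T = P/ω = 161×10³ / 13.19 = 12200 N·m.
J_AB = π(0.161)⁴/32 = 6.60×10^-5 m⁴; J_BC = π(0.307)⁴/32 = 8.72×10^-4 m⁴; J_CD = π(0.386)⁴/32 = 2.18×10^-3 m⁴; J_DE = π(0.260)⁴/32 = 4.49×10^-4 m⁴.
θ = (T/G)·Σ L_i/J_i = (12200/78.1×10⁹)·(3.07/6.60×10^-5 + 2.73/8.72×10^-4 + 7.66/2.18×10^-3 + 1.63/4.49×10^-4) = 8.877×10^-3 rad.

0.00888 rad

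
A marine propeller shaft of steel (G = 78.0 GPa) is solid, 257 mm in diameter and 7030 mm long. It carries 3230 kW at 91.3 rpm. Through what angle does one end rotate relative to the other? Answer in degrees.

4.07°

ω = 2π·91.3/60 = 9.561 rad/s, so T = P/ω = 3230×10³ / 9.561 = 337800 N·m.
J = πd⁴/32 = π(0.257)⁴/32 = 4.283×10^-4 m⁴.
θ = T·L/(G·J) = 337800 × 7.03 / (78.0×10⁹ × 4.283×10^-4) = 0.07109 rad.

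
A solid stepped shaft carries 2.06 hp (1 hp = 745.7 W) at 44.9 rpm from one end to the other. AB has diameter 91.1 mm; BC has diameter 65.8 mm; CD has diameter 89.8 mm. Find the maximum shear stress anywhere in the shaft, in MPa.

5.84 MPa

ω = 2π·44.9/60 = 4.702 rad/s, so T = P/ω = 2.06×745.7 / 4.702 = 326.7 N·m.
Under the same torque, τ_max = 16T/(πd³) is largest where d is smallest — segment BC (d = 65.8 mm).
τ_max = 16·326.7/(π·(0.0658)³) = 5.840×10^6 Pa.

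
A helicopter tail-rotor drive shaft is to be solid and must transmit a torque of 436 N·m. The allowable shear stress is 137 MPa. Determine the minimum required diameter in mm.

25.3 mm

For a solid shaft τ_max = 16T/(πd³), so d = (16T/(π τ_allow))^(1/3) = (16·436.0/(π·1.37×10^8))^(1/3) = 0.02531 m.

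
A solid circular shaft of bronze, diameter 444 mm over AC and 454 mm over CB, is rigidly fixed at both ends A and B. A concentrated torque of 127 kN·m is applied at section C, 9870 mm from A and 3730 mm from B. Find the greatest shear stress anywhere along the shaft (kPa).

Compatibility: T_A·a/J_AC = T_B·b/J_CB with T_A + T_B = T₀.
J_AC = 3.82×10^-3 m⁴, J_CB = 4.17×10^-3 m⁴, so T_A = T₀·(J_AC/a)/((J_AC/a)+(J_CB/b)) = 32630 N·m, T_B = 94370 N·m.
τ in each portion: τ_AC = 1.90×10^6 Pa, τ_CB = 5.14×10^6 Pa; maximum is in CB.
τ_max = T_CB·r/J = 94370·0.227/4.17×10^-3 = 5.136×10^6 Pa.

5140 kPa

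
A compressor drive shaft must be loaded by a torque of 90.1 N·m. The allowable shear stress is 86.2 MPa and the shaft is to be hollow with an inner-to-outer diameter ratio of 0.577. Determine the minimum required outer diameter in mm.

18.2 mm

For a hollow shaft with d_i/d_o = 0.577: τ_max = 16T/(π d_o³ (1−k⁴)), so d_o = [16T/(π τ_allow (1−k⁴))]^(1/3) = [16·90.10/(π·8.62×10^7·0.8892)]^(1/3) = 0.01816 m.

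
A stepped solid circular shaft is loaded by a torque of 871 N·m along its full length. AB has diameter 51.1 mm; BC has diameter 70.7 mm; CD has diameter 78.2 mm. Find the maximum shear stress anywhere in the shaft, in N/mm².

33.2 N/mm²

Under the same torque, τ_max = 16T/(πd³) is largest where d is smallest — segment AB (d = 51.1 mm).
τ_max = 16·871.0/(π·(0.0511)³) = 3.324×10^7 Pa.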